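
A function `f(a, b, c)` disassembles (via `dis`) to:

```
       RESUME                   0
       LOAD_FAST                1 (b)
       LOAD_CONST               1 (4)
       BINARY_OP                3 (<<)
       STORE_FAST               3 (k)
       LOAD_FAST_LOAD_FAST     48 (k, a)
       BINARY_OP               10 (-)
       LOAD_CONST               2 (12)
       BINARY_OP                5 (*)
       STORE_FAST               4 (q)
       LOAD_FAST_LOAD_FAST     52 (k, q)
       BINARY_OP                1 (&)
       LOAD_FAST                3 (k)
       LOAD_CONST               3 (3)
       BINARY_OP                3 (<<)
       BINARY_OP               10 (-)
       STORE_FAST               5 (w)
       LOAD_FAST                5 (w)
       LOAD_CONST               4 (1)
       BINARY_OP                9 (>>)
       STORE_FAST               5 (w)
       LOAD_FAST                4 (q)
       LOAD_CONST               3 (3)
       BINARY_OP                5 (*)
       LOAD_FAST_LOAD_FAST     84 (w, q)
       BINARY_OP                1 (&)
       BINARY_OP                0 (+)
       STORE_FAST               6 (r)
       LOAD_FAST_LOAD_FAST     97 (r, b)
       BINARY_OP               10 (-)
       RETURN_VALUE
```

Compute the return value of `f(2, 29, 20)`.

21083

LOAD_FAST b → push 29. Stack: [29]
LOAD_CONST → push 4. Stack: [29, 4]
BINARY_OP << → 29 << 4 = 464. Stack: [464]
STORE_FAST k → k=464. Stack: []
LOAD_FAST_LOAD_FAST k,a → push 464,2. Stack: [464, 2]
BINARY_OP - → 464 - 2 = 462. Stack: [462]
LOAD_CONST → push 12. Stack: [462, 12]
BINARY_OP * → 462 * 12 = 5544. Stack: [5544]
STORE_FAST q → q=5544. Stack: []
LOAD_FAST_LOAD_FAST k,q → push 464,5544. Stack: [464, 5544]
BINARY_OP & → 464 & 5544 = 384. Stack: [384]
LOAD_FAST k → push 464. Stack: [384, 464]
LOAD_CONST → push 3. Stack: [384, 464, 3]
BINARY_OP << → 464 << 3 = 3712. Stack: [384, 3712]
BINARY_OP - → 384 - 3712 = -3328. Stack: [-3328]
STORE_FAST w → w=-3328. Stack: []
LOAD_FAST w → push -3328. Stack: [-3328]
LOAD_CONST → push 1. Stack: [-3328, 1]
BINARY_OP >> → -3328 >> 1 = -1664. Stack: [-1664]
STORE_FAST w → w=-1664. Stack: []
LOAD_FAST q → push 5544. Stack: [5544]
LOAD_CONST → push 3. Stack: [5544, 3]
BINARY_OP * → 5544 * 3 = 16632. Stack: [16632]
LOAD_FAST_LOAD_FAST w,q → push -1664,5544. Stack: [16632, -1664, 5544]
BINARY_OP & → -1664 & 5544 = 4480. Stack: [16632, 4480]
BINARY_OP + → 16632 + 4480 = 21112. Stack: [21112]
STORE_FAST r → r=21112. Stack: []
LOAD_FAST_LOAD_FAST r,b → push 21112,29. Stack: [21112, 29]
BINARY_OP - → 21112 - 29 = 21083. Stack: [21083]
RETURN_VALUE → return 21083.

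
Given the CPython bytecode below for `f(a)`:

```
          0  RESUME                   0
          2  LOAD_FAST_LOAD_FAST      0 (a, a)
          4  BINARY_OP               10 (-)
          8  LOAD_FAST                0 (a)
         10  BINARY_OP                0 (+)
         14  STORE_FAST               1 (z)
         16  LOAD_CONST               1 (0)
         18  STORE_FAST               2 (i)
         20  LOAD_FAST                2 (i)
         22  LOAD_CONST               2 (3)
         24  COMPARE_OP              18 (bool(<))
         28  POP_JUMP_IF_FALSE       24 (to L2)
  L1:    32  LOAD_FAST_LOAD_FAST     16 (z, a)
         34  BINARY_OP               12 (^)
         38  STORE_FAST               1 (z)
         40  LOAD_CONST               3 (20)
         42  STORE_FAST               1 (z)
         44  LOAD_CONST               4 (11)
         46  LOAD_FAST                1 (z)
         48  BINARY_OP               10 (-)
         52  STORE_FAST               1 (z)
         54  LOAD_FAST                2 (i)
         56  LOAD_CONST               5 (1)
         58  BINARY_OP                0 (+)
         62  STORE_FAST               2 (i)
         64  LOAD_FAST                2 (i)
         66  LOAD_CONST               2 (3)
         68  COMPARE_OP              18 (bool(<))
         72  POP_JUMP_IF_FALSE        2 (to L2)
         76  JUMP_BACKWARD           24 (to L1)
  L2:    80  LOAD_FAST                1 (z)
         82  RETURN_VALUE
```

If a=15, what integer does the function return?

LOAD_FAST_LOAD_FAST a,a → push 15,15. Stack: [15, 15]
BINARY_OP - → 15 - 15 = 0. Stack: [0]
LOAD_FAST a → push 15. Stack: [0, 15]
BINARY_OP + → 0 + 15 = 15. Stack: [15]
STORE_FAST z → z=15. Stack: []
LOAD_CONST → push 0. Stack: [0]
STORE_FAST i → i=0. Stack: []
LOAD_FAST i → push 0. Stack: [0]
LOAD_CONST → push 3. Stack: [0, 3]
COMPARE_OP bool(<) → 0 vs 3 = True. Stack: [True]
POP_JUMP_IF_FALSE → pop True; no jump. Stack: []
LOAD_FAST_LOAD_FAST z,a → push 15,15. Stack: [15, 15]
BINARY_OP ^ → 15 ^ 15 = 0. Stack: [0]
STORE_FAST z → z=0. Stack: []
LOAD_CONST → push 20. Stack: [20]
STORE_FAST z → z=20. Stack: []
LOAD_CONST → push 11. Stack: [11]
LOAD_FAST z → push 20. Stack: [11, 20]
BINARY_OP - → 11 - 20 = -9. Stack: [-9]
STORE_FAST z → z=-9. Stack: []
LOAD_FAST i → push 0. Stack: [0]
LOAD_CONST → push 1. Stack: [0, 1]
BINARY_OP + → 0 + 1 = 1. Stack: [1]
STORE_FAST i → i=1. Stack: []
LOAD_FAST i → push 1. Stack: [1]
LOAD_CONST → push 3. Stack: [1, 3]
COMPARE_OP bool(<) → 1 vs 3 = True. Stack: [True]
POP_JUMP_IF_FALSE → pop True; no jump. Stack: []
LOAD_FAST_LOAD_FAST z,a → push -9,15. Stack: [-9, 15]
BINARY_OP ^ → -9 ^ 15 = -8. Stack: [-8]
STORE_FAST z → z=-8. Stack: []
LOAD_CONST → push 20. Stack: [20]
STORE_FAST z → z=20. Stack: []
LOAD_CONST → push 11. Stack: [11]
LOAD_FAST z → push 20. Stack: [11, 20]
BINARY_OP - → 11 - 20 = -9. Stack: [-9]
STORE_FAST z → z=-9. Stack: []
LOAD_FAST i → push 1. Stack: [1]
LOAD_CONST → push 1. Stack: [1, 1]
BINARY_OP + → 1 + 1 = 2. Stack: [2]
STORE_FAST i → i=2. Stack: []
LOAD_FAST i → push 2. Stack: [2]
LOAD_CONST → push 3. Stack: [2, 3]
COMPARE_OP bool(<) → 2 vs 3 = True. Stack: [True]
POP_JUMP_IF_FALSE → pop True; no jump. Stack: []
LOAD_FAST_LOAD_FAST z,a → push -9,15. Stack: [-9, 15]
BINARY_OP ^ → -9 ^ 15 = -8. Stack: [-8]
STORE_FAST z → z=-8. Stack: []
LOAD_CONST → push 20. Stack: [20]
STORE_FAST z → z=20. Stack: []
LOAD_CONST → push 11. Stack: [11]
LOAD_FAST z → push 20. Stack: [11, 20]
BINARY_OP - → 11 - 20 = -9. Stack: [-9]
STORE_FAST z → z=-9. Stack: []
LOAD_FAST i → push 2. Stack: [2]
LOAD_CONST → push 1. Stack: [2, 1]
BINARY_OP + → 2 + 1 = 3. Stack: [3]
STORE_FAST i → i=3. Stack: []
LOAD_FAST i → push 3. Stack: [3]
LOAD_CONST → push 3. Stack: [3, 3]
COMPARE_OP bool(<) → 3 vs 3 = False. Stack: [False]
POP_JUMP_IF_FALSE → pop False; jump. Stack: []
LOAD_FAST z → push -9. Stack: [-9]
RETURN_VALUE → return -9.

-9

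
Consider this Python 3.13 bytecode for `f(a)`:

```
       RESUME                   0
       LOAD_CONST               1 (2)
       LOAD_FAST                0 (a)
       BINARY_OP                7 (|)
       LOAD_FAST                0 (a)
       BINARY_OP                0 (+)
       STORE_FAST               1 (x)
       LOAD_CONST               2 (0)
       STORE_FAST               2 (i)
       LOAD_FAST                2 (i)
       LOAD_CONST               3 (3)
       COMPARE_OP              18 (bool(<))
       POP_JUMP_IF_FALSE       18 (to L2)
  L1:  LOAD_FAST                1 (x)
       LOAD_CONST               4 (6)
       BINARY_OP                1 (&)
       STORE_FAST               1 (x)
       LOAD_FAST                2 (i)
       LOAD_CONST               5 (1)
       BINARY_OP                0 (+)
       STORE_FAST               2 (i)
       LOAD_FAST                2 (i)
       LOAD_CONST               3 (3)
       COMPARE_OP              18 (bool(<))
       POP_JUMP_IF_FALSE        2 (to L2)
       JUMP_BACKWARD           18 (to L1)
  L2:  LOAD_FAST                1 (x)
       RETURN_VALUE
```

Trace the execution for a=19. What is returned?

6

LOAD_CONST → push 2. Stack: [2]
LOAD_FAST a → push 19. Stack: [2, 19]
BINARY_OP | → 2 | 19 = 19. Stack: [19]
LOAD_FAST a → push 19. Stack: [19, 19]
BINARY_OP + → 19 + 19 = 38. Stack: [38]
STORE_FAST x → x=38. Stack: []
LOAD_CONST → push 0. Stack: [0]
STORE_FAST i → i=0. Stack: []
LOAD_FAST i → push 0. Stack: [0]
LOAD_CONST → push 3. Stack: [0, 3]
COMPARE_OP bool(<) → 0 vs 3 = True. Stack: [True]
POP_JUMP_IF_FALSE → pop True; no jump. Stack: []
LOAD_FAST x → push 38. Stack: [38]
LOAD_CONST → push 6. Stack: [38, 6]
BINARY_OP & → 38 & 6 = 6. Stack: [6]
STORE_FAST x → x=6. Stack: []
LOAD_FAST i → push 0. Stack: [0]
LOAD_CONST → push 1. Stack: [0, 1]
BINARY_OP + → 0 + 1 = 1. Stack: [1]
STORE_FAST i → i=1. Stack: []
LOAD_FAST i → push 1. Stack: [1]
LOAD_CONST → push 3. Stack: [1, 3]
COMPARE_OP bool(<) → 1 vs 3 = True. Stack: [True]
POP_JUMP_IF_FALSE → pop True; no jump. Stack: []
LOAD_FAST x → push 6. Stack: [6]
LOAD_CONST → push 6. Stack: [6, 6]
BINARY_OP & → 6 & 6 = 6. Stack: [6]
STORE_FAST x → x=6. Stack: []
LOAD_FAST i → push 1. Stack: [1]
LOAD_CONST → push 1. Stack: [1, 1]
BINARY_OP + → 1 + 1 = 2. Stack: [2]
STORE_FAST i → i=2. Stack: []
LOAD_FAST i → push 2. Stack: [2]
LOAD_CONST → push 3. Stack: [2, 3]
COMPARE_OP bool(<) → 2 vs 3 = True. Stack: [True]
POP_JUMP_IF_FALSE → pop True; no jump. Stack: []
LOAD_FAST x → push 6. Stack: [6]
LOAD_CONST → push 6. Stack: [6, 6]
BINARY_OP & → 6 & 6 = 6. Stack: [6]
STORE_FAST x → x=6. Stack: []
LOAD_FAST i → push 2. Stack: [2]
LOAD_CONST → push 1. Stack: [2, 1]
BINARY_OP + → 2 + 1 = 3. Stack: [3]
STORE_FAST i → i=3. Stack: []
LOAD_FAST i → push 3. Stack: [3]
LOAD_CONST → push 3. Stack: [3, 3]
COMPARE_OP bool(<) → 3 vs 3 = False. Stack: [False]
POP_JUMP_IF_FALSE → pop False; jump. Stack: []
LOAD_FAST x → push 6. Stack: [6]
RETURN_VALUE → return 6.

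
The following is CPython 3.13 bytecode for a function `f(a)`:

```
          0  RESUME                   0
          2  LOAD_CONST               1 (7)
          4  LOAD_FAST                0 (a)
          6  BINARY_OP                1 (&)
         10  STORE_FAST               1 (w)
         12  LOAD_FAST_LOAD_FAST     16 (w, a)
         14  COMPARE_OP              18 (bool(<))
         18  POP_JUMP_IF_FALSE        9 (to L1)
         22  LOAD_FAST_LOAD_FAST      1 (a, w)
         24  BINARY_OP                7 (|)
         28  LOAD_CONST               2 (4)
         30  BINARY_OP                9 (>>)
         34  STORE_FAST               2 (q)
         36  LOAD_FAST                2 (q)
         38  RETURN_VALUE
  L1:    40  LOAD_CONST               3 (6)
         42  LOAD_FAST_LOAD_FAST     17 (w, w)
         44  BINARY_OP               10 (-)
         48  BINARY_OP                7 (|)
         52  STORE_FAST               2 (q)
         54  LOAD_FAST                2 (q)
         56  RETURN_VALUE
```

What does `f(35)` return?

2

LOAD_CONST → push 7. Stack: [7]
LOAD_FAST a → push 35. Stack: [7, 35]
BINARY_OP & → 7 & 35 = 3. Stack: [3]
STORE_FAST w → w=3. Stack: []
LOAD_FAST_LOAD_FAST w,a → push 3,35. Stack: [3, 35]
COMPARE_OP bool(<) → 3 vs 35 = True. Stack: [True]
POP_JUMP_IF_FALSE → pop True; no jump. Stack: []
LOAD_FAST_LOAD_FAST a,w → push 35,3. Stack: [35, 3]
BINARY_OP | → 35 | 3 = 35. Stack: [35]
LOAD_CONST → push 4. Stack: [35, 4]
BINARY_OP >> → 35 >> 4 = 2. Stack: [2]
STORE_FAST q → q=2. Stack: []
LOAD_FAST q → push 2. Stack: [2]
RETURN_VALUE → return 2.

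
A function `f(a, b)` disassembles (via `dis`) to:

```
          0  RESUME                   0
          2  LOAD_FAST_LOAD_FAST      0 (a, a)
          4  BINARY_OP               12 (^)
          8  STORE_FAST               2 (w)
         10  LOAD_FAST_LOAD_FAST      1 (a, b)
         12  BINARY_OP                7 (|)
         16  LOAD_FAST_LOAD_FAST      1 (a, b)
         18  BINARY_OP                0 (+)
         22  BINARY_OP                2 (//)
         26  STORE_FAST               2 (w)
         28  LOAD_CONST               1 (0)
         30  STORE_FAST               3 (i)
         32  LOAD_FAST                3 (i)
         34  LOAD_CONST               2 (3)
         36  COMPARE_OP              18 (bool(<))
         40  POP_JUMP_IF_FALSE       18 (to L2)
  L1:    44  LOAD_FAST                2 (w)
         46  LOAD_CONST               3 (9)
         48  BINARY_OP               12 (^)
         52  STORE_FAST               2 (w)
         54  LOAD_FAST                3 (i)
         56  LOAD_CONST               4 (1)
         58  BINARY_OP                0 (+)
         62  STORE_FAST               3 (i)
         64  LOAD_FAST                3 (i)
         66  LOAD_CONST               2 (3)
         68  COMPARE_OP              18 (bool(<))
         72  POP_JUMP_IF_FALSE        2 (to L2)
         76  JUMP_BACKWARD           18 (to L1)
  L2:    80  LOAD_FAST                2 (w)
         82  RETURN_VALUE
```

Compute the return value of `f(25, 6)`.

LOAD_FAST_LOAD_FAST a,a → push 25,25. Stack: [25, 25]
BINARY_OP ^ → 25 ^ 25 = 0. Stack: [0]
STORE_FAST w → w=0. Stack: []
LOAD_FAST_LOAD_FAST a,b → push 25,6. Stack: [25, 6]
BINARY_OP | → 25 | 6 = 31. Stack: [31]
LOAD_FAST_LOAD_FAST a,b → push 25,6. Stack: [31, 25, 6]
BINARY_OP + → 25 + 6 = 31. Stack: [31, 31]
BINARY_OP // → 31 // 31 = 1. Stack: [1]
STORE_FAST w → w=1. Stack: []
LOAD_CONST → push 0. Stack: [0]
STORE_FAST i → i=0. Stack: []
LOAD_FAST i → push 0. Stack: [0]
LOAD_CONST → push 3. Stack: [0, 3]
COMPARE_OP bool(<) → 0 vs 3 = True. Stack: [True]
POP_JUMP_IF_FALSE → pop True; no jump. Stack: []
LOAD_FAST w → push 1. Stack: [1]
LOAD_CONST → push 9. Stack: [1, 9]
BINARY_OP ^ → 1 ^ 9 = 8. Stack: [8]
STORE_FAST w → w=8. Stack: []
LOAD_FAST i → push 0. Stack: [0]
LOAD_CONST → push 1. Stack: [0, 1]
BINARY_OP + → 0 + 1 = 1. Stack: [1]
STORE_FAST i → i=1. Stack: []
LOAD_FAST i → push 1. Stack: [1]
LOAD_CONST → push 3. Stack: [1, 3]
COMPARE_OP bool(<) → 1 vs 3 = True. Stack: [True]
POP_JUMP_IF_FALSE → pop True; no jump. Stack: []
LOAD_FAST w → push 8. Stack: [8]
LOAD_CONST → push 9. Stack: [8, 9]
BINARY_OP ^ → 8 ^ 9 = 1. Stack: [1]
STORE_FAST w → w=1. Stack: []
LOAD_FAST i → push 1. Stack: [1]
LOAD_CONST → push 1. Stack: [1, 1]
BINARY_OP + → 1 + 1 = 2. Stack: [2]
STORE_FAST i → i=2. Stack: []
LOAD_FAST i → push 2. Stack: [2]
LOAD_CONST → push 3. Stack: [2, 3]
COMPARE_OP bool(<) → 2 vs 3 = True. Stack: [True]
POP_JUMP_IF_FALSE → pop True; no jump. Stack: []
LOAD_FAST w → push 1. Stack: [1]
LOAD_CONST → push 9. Stack: [1, 9]
BINARY_OP ^ → 1 ^ 9 = 8. Stack: [8]
STORE_FAST w → w=8. Stack: []
LOAD_FAST i → push 2. Stack: [2]
LOAD_CONST → push 1. Stack: [2, 1]
BINARY_OP + → 2 + 1 = 3. Stack: [3]
STORE_FAST i → i=3. Stack: []
LOAD_FAST i → push 3. Stack: [3]
LOAD_CONST → push 3. Stack: [3, 3]
COMPARE_OP bool(<) → 3 vs 3 = False. Stack: [False]
POP_JUMP_IF_FALSE → pop False; jump. Stack: []
LOAD_FAST w → push 8. Stack: [8]
RETURN_VALUE → return 8.

8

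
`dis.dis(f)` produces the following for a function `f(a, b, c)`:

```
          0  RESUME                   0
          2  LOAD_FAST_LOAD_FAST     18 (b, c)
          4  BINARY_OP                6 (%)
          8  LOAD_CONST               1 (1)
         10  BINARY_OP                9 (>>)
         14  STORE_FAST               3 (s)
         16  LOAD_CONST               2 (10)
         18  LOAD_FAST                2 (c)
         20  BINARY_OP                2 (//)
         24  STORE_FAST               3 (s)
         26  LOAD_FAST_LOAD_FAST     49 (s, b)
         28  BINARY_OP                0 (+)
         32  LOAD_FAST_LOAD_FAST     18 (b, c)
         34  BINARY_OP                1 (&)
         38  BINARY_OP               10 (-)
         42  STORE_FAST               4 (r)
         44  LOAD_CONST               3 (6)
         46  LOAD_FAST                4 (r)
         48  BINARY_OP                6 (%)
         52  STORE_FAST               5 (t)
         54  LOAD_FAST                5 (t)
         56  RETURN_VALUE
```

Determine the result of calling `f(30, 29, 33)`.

LOAD_FAST_LOAD_FAST b,c → push 29,33. Stack: [29, 33]
BINARY_OP % → 29 % 33 = 29. Stack: [29]
LOAD_CONST → push 1. Stack: [29, 1]
BINARY_OP >> → 29 >> 1 = 14. Stack: [14]
STORE_FAST s → s=14. Stack: []
LOAD_CONST → push 10. Stack: [10]
LOAD_FAST c → push 33. Stack: [10, 33]
BINARY_OP // → 10 // 33 = 0. Stack: [0]
STORE_FAST s → s=0. Stack: []
LOAD_FAST_LOAD_FAST s,b → push 0,29. Stack: [0, 29]
BINARY_OP + → 0 + 29 = 29. Stack: [29]
LOAD_FAST_LOAD_FAST b,c → push 29,33. Stack: [29, 29, 33]
BINARY_OP & → 29 & 33 = 1. Stack: [29, 1]
BINARY_OP - → 29 - 1 = 28. Stack: [28]
STORE_FAST r → r=28. Stack: []
LOAD_CONST → push 6. Stack: [6]
LOAD_FAST r → push 28. Stack: [6, 28]
BINARY_OP % → 6 % 28 = 6. Stack: [6]
STORE_FAST t → t=6. Stack: []
LOAD_FAST t → push 6. Stack: [6]
RETURN_VALUE → return 6.

6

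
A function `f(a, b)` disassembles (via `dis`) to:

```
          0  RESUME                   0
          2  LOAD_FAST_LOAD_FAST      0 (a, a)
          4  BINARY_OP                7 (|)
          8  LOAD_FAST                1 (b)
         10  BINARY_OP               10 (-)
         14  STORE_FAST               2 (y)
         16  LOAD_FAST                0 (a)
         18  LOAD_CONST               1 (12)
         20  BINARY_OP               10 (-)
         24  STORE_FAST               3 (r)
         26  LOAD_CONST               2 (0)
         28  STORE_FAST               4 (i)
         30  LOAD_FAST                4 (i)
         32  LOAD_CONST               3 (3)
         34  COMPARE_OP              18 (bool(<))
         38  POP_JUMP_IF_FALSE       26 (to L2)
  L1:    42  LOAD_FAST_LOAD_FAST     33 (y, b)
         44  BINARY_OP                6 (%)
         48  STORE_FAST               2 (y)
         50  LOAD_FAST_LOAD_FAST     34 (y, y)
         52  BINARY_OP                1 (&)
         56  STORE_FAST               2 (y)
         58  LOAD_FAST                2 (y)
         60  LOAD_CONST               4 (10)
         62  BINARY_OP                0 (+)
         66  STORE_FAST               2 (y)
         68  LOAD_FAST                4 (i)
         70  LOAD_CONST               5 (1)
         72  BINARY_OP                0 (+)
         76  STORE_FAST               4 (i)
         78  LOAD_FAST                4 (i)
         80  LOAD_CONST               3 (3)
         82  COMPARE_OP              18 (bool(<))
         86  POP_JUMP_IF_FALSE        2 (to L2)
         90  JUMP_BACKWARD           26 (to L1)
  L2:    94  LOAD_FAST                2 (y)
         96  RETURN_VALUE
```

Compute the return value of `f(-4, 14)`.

12

LOAD_FAST_LOAD_FAST a,a → push -4,-4
BINARY_OP | → -4 | -4 = -4
LOAD_FAST b → push 14
BINARY_OP - → -4 - 14 = -18
STORE_FAST y → y=-18
LOAD_FAST a → push -4
LOAD_CONST → push 12
BINARY_OP - → -4 - 12 = -16
STORE_FAST r → r=-16
LOAD_CONST → push 0
STORE_FAST i → i=0
LOAD_FAST i → push 0
LOAD_CONST → push 3
COMPARE_OP bool(<) → 0 vs 3 = True
POP_JUMP_IF_FALSE → pop True; no jump
LOAD_FAST_LOAD_FAST y,b → push -18,14
BINARY_OP % → -18 % 14 = 10
STORE_FAST y → y=10
LOAD_FAST_LOAD_FAST y,y → push 10,10
BINARY_OP & → 10 & 10 = 10
STORE_FAST y → y=10
LOAD_FAST y → push 10
LOAD_CONST → push 10
BINARY_OP + → 10 + 10 = 20
STORE_FAST y → y=20
LOAD_FAST i → push 0
LOAD_CONST → push 1
BINARY_OP + → 0 + 1 = 1
STORE_FAST i → i=1
LOAD_FAST i → push 1
LOAD_CONST → push 3
COMPARE_OP bool(<) → 1 vs 3 = True
POP_JUMP_IF_FALSE → pop True; no jump
LOAD_FAST_LOAD_FAST y,b → push 20,14
BINARY_OP % → 20 % 14 = 6
STORE_FAST y → y=6
LOAD_FAST_LOAD_FAST y,y → push 6,6
BINARY_OP & → 6 & 6 = 6
STORE_FAST y → y=6
LOAD_FAST y → push 6
LOAD_CONST → push 10
BINARY_OP + → 6 + 10 = 16
STORE_FAST y → y=16
LOAD_FAST i → push 1
LOAD_CONST → push 1
BINARY_OP + → 1 + 1 = 2
STORE_FAST i → i=2
LOAD_FAST i → push 2
LOAD_CONST → push 3
COMPARE_OP bool(<) → 2 vs 3 = True
POP_JUMP_IF_FALSE → pop True; no jump
LOAD_FAST_LOAD_FAST y,b → push 16,14
BINARY_OP % → 16 % 14 = 2
STORE_FAST y → y=2
LOAD_FAST_LOAD_FAST y,y → push 2,2
BINARY_OP & → 2 & 2 = 2
STORE_FAST y → y=2
LOAD_FAST y → push 2
LOAD_CONST → push 10
BINARY_OP + → 2 + 10 = 12
STORE_FAST y → y=12
LOAD_FAST i → push 2
LOAD_CONST → push 1
BINARY_OP + → 2 + 1 = 3
STORE_FAST i → i=3
LOAD_FAST i → push 3
LOAD_CONST → push 3
COMPARE_OP bool(<) → 3 vs 3 = False
POP_JUMP_IF_FALSE → pop False; jump
LOAD_FAST y → push 12
RETURN_VALUE → return 12.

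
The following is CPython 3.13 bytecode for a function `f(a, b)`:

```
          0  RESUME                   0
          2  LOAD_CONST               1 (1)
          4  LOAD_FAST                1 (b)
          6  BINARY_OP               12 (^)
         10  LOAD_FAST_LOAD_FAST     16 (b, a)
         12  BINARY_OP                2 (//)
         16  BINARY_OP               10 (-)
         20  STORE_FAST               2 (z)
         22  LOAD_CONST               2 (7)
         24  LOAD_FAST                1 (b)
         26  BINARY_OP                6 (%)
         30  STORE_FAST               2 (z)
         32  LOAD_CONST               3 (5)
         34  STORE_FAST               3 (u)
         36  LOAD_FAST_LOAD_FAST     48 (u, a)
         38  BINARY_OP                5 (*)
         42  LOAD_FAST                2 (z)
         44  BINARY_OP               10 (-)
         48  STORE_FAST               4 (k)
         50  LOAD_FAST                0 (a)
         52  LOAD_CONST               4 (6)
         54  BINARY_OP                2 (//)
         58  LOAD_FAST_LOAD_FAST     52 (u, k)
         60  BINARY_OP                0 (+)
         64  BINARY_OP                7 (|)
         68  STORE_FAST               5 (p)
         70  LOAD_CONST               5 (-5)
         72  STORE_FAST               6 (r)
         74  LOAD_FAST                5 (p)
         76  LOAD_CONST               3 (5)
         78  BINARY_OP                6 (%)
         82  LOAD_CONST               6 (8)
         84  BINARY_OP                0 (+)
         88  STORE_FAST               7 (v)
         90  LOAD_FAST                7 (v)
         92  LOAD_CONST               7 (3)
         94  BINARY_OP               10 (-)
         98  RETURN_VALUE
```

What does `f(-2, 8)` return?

LOAD_CONST → push 1. Stack: [1]
LOAD_FAST b → push 8. Stack: [1, 8]
BINARY_OP ^ → 1 ^ 8 = 9. Stack: [9]
LOAD_FAST_LOAD_FAST b,a → push 8,-2. Stack: [9, 8, -2]
BINARY_OP // → 8 // -2 = -4. Stack: [9, -4]
BINARY_OP - → 9 - -4 = 13. Stack: [13]
STORE_FAST z → z=13. Stack: []
LOAD_CONST → push 7. Stack: [7]
LOAD_FAST b → push 8. Stack: [7, 8]
BINARY_OP % → 7 % 8 = 7. Stack: [7]
STORE_FAST z → z=7. Stack: []
LOAD_CONST → push 5. Stack: [5]
STORE_FAST u → u=5. Stack: []
LOAD_FAST_LOAD_FAST u,a → push 5,-2. Stack: [5, -2]
BINARY_OP * → 5 * -2 = -10. Stack: [-10]
LOAD_FAST z → push 7. Stack: [-10, 7]
BINARY_OP - → -10 - 7 = -17. Stack: [-17]
STORE_FAST k → k=-17. Stack: []
LOAD_FAST a → push -2. Stack: [-2]
LOAD_CONST → push 6. Stack: [-2, 6]
BINARY_OP // → -2 // 6 = -1. Stack: [-1]
LOAD_FAST_LOAD_FAST u,k → push 5,-17. Stack: [-1, 5, -17]
BINARY_OP + → 5 + -17 = -12. Stack: [-1, -12]
BINARY_OP | → -1 | -12 = -1. Stack: [-1]
STORE_FAST p → p=-1. Stack: []
LOAD_CONST → push -5. Stack: [-5]
STORE_FAST r → r=-5. Stack: []
LOAD_FAST p → push -1. Stack: [-1]
LOAD_CONST → push 5. Stack: [-1, 5]
BINARY_OP % → -1 % 5 = 4. Stack: [4]
LOAD_CONST → push 8. Stack: [4, 8]
BINARY_OP + → 4 + 8 = 12. Stack: [12]
STORE_FAST v → v=12. Stack: []
LOAD_FAST v → push 12. Stack: [12]
LOAD_CONST → push 3. Stack: [12, 3]
BINARY_OP - → 12 - 3 = 9. Stack: [9]
RETURN_VALUE → return 9.

9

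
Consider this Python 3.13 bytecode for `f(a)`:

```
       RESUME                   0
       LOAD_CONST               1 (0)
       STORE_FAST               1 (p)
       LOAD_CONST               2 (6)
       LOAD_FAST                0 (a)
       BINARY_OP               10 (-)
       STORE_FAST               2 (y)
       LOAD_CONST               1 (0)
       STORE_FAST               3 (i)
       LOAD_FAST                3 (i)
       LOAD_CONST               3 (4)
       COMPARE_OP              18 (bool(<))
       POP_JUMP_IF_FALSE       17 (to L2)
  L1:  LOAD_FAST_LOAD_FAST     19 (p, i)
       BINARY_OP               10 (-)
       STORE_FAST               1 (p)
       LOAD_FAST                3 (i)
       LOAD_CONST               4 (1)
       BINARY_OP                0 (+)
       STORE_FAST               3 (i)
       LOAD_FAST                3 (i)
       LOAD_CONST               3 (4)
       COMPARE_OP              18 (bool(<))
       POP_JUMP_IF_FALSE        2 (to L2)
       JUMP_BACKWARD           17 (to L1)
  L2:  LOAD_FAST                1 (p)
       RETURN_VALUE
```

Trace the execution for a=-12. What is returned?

-6

LOAD_CONST → push 0. Stack: [0]
STORE_FAST p → p=0. Stack: []
LOAD_CONST → push 6. Stack: [6]
LOAD_FAST a → push -12. Stack: [6, -12]
BINARY_OP - → 6 - -12 = 18. Stack: [18]
STORE_FAST y → y=18. Stack: []
LOAD_CONST → push 0. Stack: [0]
STORE_FAST i → i=0. Stack: []
LOAD_FAST i → push 0. Stack: [0]
LOAD_CONST → push 4. Stack: [0, 4]
COMPARE_OP bool(<) → 0 vs 4 = True. Stack: [True]
POP_JUMP_IF_FALSE → pop True; no jump. Stack: []
LOAD_FAST_LOAD_FAST p,i → push 0,0. Stack: [0, 0]
BINARY_OP - → 0 - 0 = 0. Stack: [0]
STORE_FAST p → p=0. Stack: []
LOAD_FAST i → push 0. Stack: [0]
LOAD_CONST → push 1. Stack: [0, 1]
BINARY_OP + → 0 + 1 = 1. Stack: [1]
STORE_FAST i → i=1. Stack: []
LOAD_FAST i → push 1. Stack: [1]
LOAD_CONST → push 4. Stack: [1, 4]
COMPARE_OP bool(<) → 1 vs 4 = True. Stack: [True]
POP_JUMP_IF_FALSE → pop True; no jump. Stack: []
LOAD_FAST_LOAD_FAST p,i → push 0,1. Stack: [0, 1]
BINARY_OP - → 0 - 1 = -1. Stack: [-1]
STORE_FAST p → p=-1. Stack: []
LOAD_FAST i → push 1. Stack: [1]
LOAD_CONST → push 1. Stack: [1, 1]
BINARY_OP + → 1 + 1 = 2. Stack: [2]
STORE_FAST i → i=2. Stack: []
LOAD_FAST i → push 2. Stack: [2]
LOAD_CONST → push 4. Stack: [2, 4]
COMPARE_OP bool(<) → 2 vs 4 = True. Stack: [True]
POP_JUMP_IF_FALSE → pop True; no jump. Stack: []
LOAD_FAST_LOAD_FAST p,i → push -1,2. Stack: [-1, 2]
BINARY_OP - → -1 - 2 = -3. Stack: [-3]
STORE_FAST p → p=-3. Stack: []
LOAD_FAST i → push 2. Stack: [2]
LOAD_CONST → push 1. Stack: [2, 1]
BINARY_OP + → 2 + 1 = 3. Stack: [3]
STORE_FAST i → i=3. Stack: []
LOAD_FAST i → push 3. Stack: [3]
LOAD_CONST → push 4. Stack: [3, 4]
COMPARE_OP bool(<) → 3 vs 4 = True. Stack: [True]
POP_JUMP_IF_FALSE → pop True; no jump. Stack: []
LOAD_FAST_LOAD_FAST p,i → push -3,3. Stack: [-3, 3]
BINARY_OP - → -3 - 3 = -6. Stack: [-6]
STORE_FAST p → p=-6. Stack: []
LOAD_FAST i → push 3. Stack: [3]
LOAD_CONST → push 1. Stack: [3, 1]
BINARY_OP + → 3 + 1 = 4. Stack: [4]
STORE_FAST i → i=4. Stack: []
LOAD_FAST i → push 4. Stack: [4]
LOAD_CONST → push 4. Stack: [4, 4]
COMPARE_OP bool(<) → 4 vs 4 = False. Stack: [False]
POP_JUMP_IF_FALSE → pop False; jump. Stack: []
LOAD_FAST p → push -6. Stack: [-6]
RETURN_VALUE → return -6.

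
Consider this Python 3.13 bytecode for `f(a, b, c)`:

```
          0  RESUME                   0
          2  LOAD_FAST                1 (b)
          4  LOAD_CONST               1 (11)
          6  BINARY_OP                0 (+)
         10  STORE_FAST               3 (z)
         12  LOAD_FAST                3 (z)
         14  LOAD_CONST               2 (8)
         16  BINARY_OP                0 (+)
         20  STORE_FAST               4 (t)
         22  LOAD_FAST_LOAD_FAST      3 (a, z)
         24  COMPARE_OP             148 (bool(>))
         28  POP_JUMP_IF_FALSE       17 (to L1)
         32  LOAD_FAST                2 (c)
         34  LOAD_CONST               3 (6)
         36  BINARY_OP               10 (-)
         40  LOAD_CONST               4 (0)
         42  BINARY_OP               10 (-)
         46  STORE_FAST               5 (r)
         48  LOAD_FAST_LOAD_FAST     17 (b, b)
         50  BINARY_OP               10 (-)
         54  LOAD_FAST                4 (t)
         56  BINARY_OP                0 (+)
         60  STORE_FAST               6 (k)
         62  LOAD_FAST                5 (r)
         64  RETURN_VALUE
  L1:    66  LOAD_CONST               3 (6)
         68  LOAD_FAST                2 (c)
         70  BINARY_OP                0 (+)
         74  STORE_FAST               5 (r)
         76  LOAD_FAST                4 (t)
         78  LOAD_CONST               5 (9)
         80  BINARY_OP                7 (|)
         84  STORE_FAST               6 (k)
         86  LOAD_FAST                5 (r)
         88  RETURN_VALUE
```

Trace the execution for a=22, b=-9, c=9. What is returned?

3

LOAD_FAST b → push -9. Stack: [-9]
LOAD_CONST → push 11. Stack: [-9, 11]
BINARY_OP + → -9 + 11 = 2. Stack: [2]
STORE_FAST z → z=2. Stack: []
LOAD_FAST z → push 2. Stack: [2]
LOAD_CONST → push 8. Stack: [2, 8]
BINARY_OP + → 2 + 8 = 10. Stack: [10]
STORE_FAST t → t=10. Stack: []
LOAD_FAST_LOAD_FAST a,z → push 22,2. Stack: [22, 2]
COMPARE_OP bool(>) → 22 vs 2 = True. Stack: [True]
POP_JUMP_IF_FALSE → pop True; no jump. Stack: []
LOAD_FAST c → push 9. Stack: [9]
LOAD_CONST → push 6. Stack: [9, 6]
BINARY_OP - → 9 - 6 = 3. Stack: [3]
LOAD_CONST → push 0. Stack: [3, 0]
BINARY_OP - → 3 - 0 = 3. Stack: [3]
STORE_FAST r → r=3. Stack: []
LOAD_FAST_LOAD_FAST b,b → push -9,-9. Stack: [-9, -9]
BINARY_OP - → -9 - -9 = 0. Stack: [0]
LOAD_FAST t → push 10. Stack: [0, 10]
BINARY_OP + → 0 + 10 = 10. Stack: [10]
STORE_FAST k → k=10. Stack: []
LOAD_FAST r → push 3. Stack: [3]
RETURN_VALUE → return 3.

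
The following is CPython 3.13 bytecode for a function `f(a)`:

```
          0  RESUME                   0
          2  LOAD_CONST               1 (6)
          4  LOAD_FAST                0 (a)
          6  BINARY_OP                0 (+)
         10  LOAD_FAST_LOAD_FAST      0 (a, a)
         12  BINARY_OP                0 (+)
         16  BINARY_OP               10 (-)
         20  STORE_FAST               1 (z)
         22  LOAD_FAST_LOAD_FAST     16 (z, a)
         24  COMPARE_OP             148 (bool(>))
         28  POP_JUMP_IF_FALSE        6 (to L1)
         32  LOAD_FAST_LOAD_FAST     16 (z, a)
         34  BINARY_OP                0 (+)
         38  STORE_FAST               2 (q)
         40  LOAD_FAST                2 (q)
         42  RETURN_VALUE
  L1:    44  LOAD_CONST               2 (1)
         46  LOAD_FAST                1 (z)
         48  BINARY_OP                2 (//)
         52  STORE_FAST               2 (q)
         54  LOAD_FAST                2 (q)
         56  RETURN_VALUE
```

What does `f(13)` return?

-1

LOAD_CONST → push 6. Stack: [6]
LOAD_FAST a → push 13. Stack: [6, 13]
BINARY_OP + → 6 + 13 = 19. Stack: [19]
LOAD_FAST_LOAD_FAST a,a → push 13,13. Stack: [19, 13, 13]
BINARY_OP + → 13 + 13 = 26. Stack: [19, 26]
BINARY_OP - → 19 - 26 = -7. Stack: [-7]
STORE_FAST z → z=-7. Stack: []
LOAD_FAST_LOAD_FAST z,a → push -7,13. Stack: [-7, 13]
COMPARE_OP bool(>) → -7 vs 13 = False. Stack: [False]
POP_JUMP_IF_FALSE → pop False; jump. Stack: []
LOAD_CONST → push 1. Stack: [1]
LOAD_FAST z → push -7. Stack: [1, -7]
BINARY_OP // → 1 // -7 = -1. Stack: [-1]
STORE_FAST q → q=-1. Stack: []
LOAD_FAST q → push -1. Stack: [-1]
RETURN_VALUE → return -1.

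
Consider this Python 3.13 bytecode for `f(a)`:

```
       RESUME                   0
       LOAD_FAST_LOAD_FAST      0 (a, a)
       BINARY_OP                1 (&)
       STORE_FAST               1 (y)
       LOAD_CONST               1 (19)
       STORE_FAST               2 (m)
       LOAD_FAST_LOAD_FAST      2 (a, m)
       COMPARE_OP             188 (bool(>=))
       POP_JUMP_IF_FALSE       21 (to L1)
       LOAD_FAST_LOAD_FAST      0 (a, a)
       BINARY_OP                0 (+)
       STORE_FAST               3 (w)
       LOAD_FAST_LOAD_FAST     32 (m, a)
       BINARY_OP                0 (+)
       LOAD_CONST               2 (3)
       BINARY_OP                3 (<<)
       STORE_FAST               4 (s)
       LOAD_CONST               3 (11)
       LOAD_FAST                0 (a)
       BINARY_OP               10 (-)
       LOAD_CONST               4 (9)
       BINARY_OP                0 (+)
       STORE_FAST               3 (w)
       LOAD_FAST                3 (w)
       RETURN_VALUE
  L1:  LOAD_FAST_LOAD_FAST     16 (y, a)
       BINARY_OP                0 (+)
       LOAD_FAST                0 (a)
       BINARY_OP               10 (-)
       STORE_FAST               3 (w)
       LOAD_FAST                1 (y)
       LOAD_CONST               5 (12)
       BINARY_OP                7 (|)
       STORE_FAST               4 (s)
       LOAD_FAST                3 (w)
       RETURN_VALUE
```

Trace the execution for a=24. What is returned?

-4

LOAD_FAST_LOAD_FAST a,a → push 24,24. Stack: [24, 24]
BINARY_OP & → 24 & 24 = 24. Stack: [24]
STORE_FAST y → y=24. Stack: []
LOAD_CONST → push 19. Stack: [19]
STORE_FAST m → m=19. Stack: []
LOAD_FAST_LOAD_FAST a,m → push 24,19. Stack: [24, 19]
COMPARE_OP bool(>=) → 24 vs 19 = True. Stack: [True]
POP_JUMP_IF_FALSE → pop True; no jump. Stack: []
LOAD_FAST_LOAD_FAST a,a → push 24,24. Stack: [24, 24]
BINARY_OP + → 24 + 24 = 48. Stack: [48]
STORE_FAST w → w=48. Stack: []
LOAD_FAST_LOAD_FAST m,a → push 19,24. Stack: [19, 24]
BINARY_OP + → 19 + 24 = 43. Stack: [43]
LOAD_CONST → push 3. Stack: [43, 3]
BINARY_OP << → 43 << 3 = 344. Stack: [344]
STORE_FAST s → s=344. Stack: []
LOAD_CONST → push 11. Stack: [11]
LOAD_FAST a → push 24. Stack: [11, 24]
BINARY_OP - → 11 - 24 = -13. Stack: [-13]
LOAD_CONST → push 9. Stack: [-13, 9]
BINARY_OP + → -13 + 9 = -4. Stack: [-4]
STORE_FAST w → w=-4. Stack: []
LOAD_FAST w → push -4. Stack: [-4]
RETURN_VALUE → return -4.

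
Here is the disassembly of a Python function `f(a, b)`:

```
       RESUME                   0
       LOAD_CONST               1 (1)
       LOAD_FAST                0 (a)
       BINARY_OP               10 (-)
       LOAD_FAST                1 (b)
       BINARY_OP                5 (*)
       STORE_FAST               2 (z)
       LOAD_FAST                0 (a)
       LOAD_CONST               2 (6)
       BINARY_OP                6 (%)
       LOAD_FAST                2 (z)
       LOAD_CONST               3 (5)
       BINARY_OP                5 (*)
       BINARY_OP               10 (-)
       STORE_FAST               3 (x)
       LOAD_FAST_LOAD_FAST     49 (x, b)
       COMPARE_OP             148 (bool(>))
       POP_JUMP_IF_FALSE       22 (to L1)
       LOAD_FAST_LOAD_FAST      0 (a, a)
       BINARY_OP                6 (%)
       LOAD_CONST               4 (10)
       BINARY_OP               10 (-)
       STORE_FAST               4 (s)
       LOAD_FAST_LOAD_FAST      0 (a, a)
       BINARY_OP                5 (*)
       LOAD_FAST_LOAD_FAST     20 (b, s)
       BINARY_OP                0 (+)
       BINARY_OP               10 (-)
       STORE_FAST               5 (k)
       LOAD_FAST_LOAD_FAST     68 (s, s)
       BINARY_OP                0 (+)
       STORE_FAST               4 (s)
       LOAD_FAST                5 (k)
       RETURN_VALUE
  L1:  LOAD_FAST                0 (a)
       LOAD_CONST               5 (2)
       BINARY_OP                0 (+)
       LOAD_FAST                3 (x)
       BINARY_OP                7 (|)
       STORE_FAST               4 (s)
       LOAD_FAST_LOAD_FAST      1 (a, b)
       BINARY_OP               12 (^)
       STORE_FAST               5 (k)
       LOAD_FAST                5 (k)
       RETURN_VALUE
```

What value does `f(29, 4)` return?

847

LOAD_CONST → push 1. Stack: [1]
LOAD_FAST a → push 29. Stack: [1, 29]
BINARY_OP - → 1 - 29 = -28. Stack: [-28]
LOAD_FAST b → push 4. Stack: [-28, 4]
BINARY_OP * → -28 * 4 = -112. Stack: [-112]
STORE_FAST z → z=-112. Stack: []
LOAD_FAST a → push 29. Stack: [29]
LOAD_CONST → push 6. Stack: [29, 6]
BINARY_OP % → 29 % 6 = 5. Stack: [5]
LOAD_FAST z → push -112. Stack: [5, -112]
LOAD_CONST → push 5. Stack: [5, -112, 5]
BINARY_OP * → -112 * 5 = -560. Stack: [5, -560]
BINARY_OP - → 5 - -560 = 565. Stack: [565]
STORE_FAST x → x=565. Stack: []
LOAD_FAST_LOAD_FAST x,b → push 565,4. Stack: [565, 4]
COMPARE_OP bool(>) → 565 vs 4 = True. Stack: [True]
POP_JUMP_IF_FALSE → pop True; no jump. Stack: []
LOAD_FAST_LOAD_FAST a,a → push 29,29. Stack: [29, 29]
BINARY_OP % → 29 % 29 = 0. Stack: [0]
LOAD_CONST → push 10. Stack: [0, 10]
BINARY_OP - → 0 - 10 = -10. Stack: [-10]
STORE_FAST s → s=-10. Stack: []
LOAD_FAST_LOAD_FAST a,a → push 29,29. Stack: [29, 29]
BINARY_OP * → 29 * 29 = 841. Stack: [841]
LOAD_FAST_LOAD_FAST b,s → push 4,-10. Stack: [841, 4, -10]
BINARY_OP + → 4 + -10 = -6. Stack: [841, -6]
BINARY_OP - → 841 - -6 = 847. Stack: [847]
STORE_FAST k → k=847. Stack: []
LOAD_FAST_LOAD_FAST s,s → push -10,-10. Stack: [-10, -10]
BINARY_OP + → -10 + -10 = -20. Stack: [-20]
STORE_FAST s → s=-20. Stack: []
LOAD_FAST k → push 847. Stack: [847]
RETURN_VALUE → return 847.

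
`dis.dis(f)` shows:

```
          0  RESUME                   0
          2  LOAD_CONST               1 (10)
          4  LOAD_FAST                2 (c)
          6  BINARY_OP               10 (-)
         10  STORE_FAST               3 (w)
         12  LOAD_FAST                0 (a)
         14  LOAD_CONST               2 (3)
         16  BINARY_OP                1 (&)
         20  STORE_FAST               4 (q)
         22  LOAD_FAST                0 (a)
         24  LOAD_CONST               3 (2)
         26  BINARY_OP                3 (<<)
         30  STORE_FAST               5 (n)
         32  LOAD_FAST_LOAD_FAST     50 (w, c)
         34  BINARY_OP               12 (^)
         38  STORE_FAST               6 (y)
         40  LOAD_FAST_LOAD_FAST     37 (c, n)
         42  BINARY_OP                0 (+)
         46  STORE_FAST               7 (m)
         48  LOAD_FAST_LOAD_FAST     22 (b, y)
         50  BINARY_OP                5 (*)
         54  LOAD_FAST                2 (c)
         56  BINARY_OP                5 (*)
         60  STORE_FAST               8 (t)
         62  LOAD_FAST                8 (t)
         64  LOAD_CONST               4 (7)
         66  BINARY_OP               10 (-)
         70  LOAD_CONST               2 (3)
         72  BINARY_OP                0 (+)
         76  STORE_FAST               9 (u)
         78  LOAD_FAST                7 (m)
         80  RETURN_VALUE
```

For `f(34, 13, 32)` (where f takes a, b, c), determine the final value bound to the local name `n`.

136

LOAD_CONST → push 10. Stack: [10]
LOAD_FAST c → push 32. Stack: [10, 32]
BINARY_OP - → 10 - 32 = -22. Stack: [-22]
STORE_FAST w → w=-22. Stack: []
LOAD_FAST a → push 34. Stack: [34]
LOAD_CONST → push 3. Stack: [34, 3]
BINARY_OP & → 34 & 3 = 2. Stack: [2]
STORE_FAST q → q=2. Stack: []
LOAD_FAST a → push 34. Stack: [34]
LOAD_CONST → push 2. Stack: [34, 2]
BINARY_OP << → 34 << 2 = 136. Stack: [136]
STORE_FAST n → n=136. Stack: []
LOAD_FAST_LOAD_FAST w,c → push -22,32. Stack: [-22, 32]
BINARY_OP ^ → -22 ^ 32 = -54. Stack: [-54]
STORE_FAST y → y=-54. Stack: []
LOAD_FAST_LOAD_FAST c,n → push 32,136. Stack: [32, 136]
BINARY_OP + → 32 + 136 = 168. Stack: [168]
STORE_FAST m → m=168. Stack: []
LOAD_FAST_LOAD_FAST b,y → push 13,-54. Stack: [13, -54]
BINARY_OP * → 13 * -54 = -702. Stack: [-702]
LOAD_FAST c → push 32. Stack: [-702, 32]
BINARY_OP * → -702 * 32 = -22464. Stack: [-22464]
STORE_FAST t → t=-22464. Stack: []
LOAD_FAST t → push -22464. Stack: [-22464]
LOAD_CONST → push 7. Stack: [-22464, 7]
BINARY_OP - → -22464 - 7 = -22471. Stack: [-22471]
LOAD_CONST → push 3. Stack: [-22471, 3]
BINARY_OP + → -22471 + 3 = -22468. Stack: [-22468]
STORE_FAST u → u=-22468. Stack: []
LOAD_FAST m → push 168. Stack: [168]
RETURN_VALUE → return 168.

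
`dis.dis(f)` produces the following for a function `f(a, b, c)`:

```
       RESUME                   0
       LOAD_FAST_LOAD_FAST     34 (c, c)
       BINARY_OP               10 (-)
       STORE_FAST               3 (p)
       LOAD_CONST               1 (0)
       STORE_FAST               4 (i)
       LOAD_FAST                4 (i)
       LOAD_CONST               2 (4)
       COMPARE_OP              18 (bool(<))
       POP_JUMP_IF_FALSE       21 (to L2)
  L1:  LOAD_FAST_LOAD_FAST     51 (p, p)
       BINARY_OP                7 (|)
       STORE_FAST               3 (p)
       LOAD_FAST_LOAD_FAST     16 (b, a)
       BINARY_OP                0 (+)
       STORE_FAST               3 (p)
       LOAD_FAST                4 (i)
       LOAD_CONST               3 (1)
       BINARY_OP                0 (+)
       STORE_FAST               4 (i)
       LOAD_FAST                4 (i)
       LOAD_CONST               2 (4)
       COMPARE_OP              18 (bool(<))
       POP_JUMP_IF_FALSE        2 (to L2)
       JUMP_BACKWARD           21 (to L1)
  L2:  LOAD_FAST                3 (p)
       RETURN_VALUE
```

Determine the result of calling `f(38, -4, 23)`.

LOAD_FAST_LOAD_FAST c,c → push 23,23
BINARY_OP - → 23 - 23 = 0
STORE_FAST p → p=0
LOAD_CONST → push 0
STORE_FAST i → i=0
LOAD_FAST i → push 0
LOAD_CONST → push 4
COMPARE_OP bool(<) → 0 vs 4 = True
POP_JUMP_IF_FALSE → pop True; no jump
LOAD_FAST_LOAD_FAST p,p → push 0,0
BINARY_OP | → 0 | 0 = 0
STORE_FAST p → p=0
LOAD_FAST_LOAD_FAST b,a → push -4,38
BINARY_OP + → -4 + 38 = 34
STORE_FAST p → p=34
LOAD_FAST i → push 0
LOAD_CONST → push 1
BINARY_OP + → 0 + 1 = 1
STORE_FAST i → i=1
LOAD_FAST i → push 1
LOAD_CONST → push 4
COMPARE_OP bool(<) → 1 vs 4 = True
POP_JUMP_IF_FALSE → pop True; no jump
LOAD_FAST_LOAD_FAST p,p → push 34,34
BINARY_OP | → 34 | 34 = 34
STORE_FAST p → p=34
LOAD_FAST_LOAD_FAST b,a → push -4,38
BINARY_OP + → -4 + 38 = 34
STORE_FAST p → p=34
LOAD_FAST i → push 1
LOAD_CONST → push 1
BINARY_OP + → 1 + 1 = 2
STORE_FAST i → i=2
LOAD_FAST i → push 2
LOAD_CONST → push 4
COMPARE_OP bool(<) → 2 vs 4 = True
POP_JUMP_IF_FALSE → pop True; no jump
LOAD_FAST_LOAD_FAST p,p → push 34,34
BINARY_OP | → 34 | 34 = 34
STORE_FAST p → p=34
LOAD_FAST_LOAD_FAST b,a → push -4,38
BINARY_OP + → -4 + 38 = 34
STORE_FAST p → p=34
LOAD_FAST i → push 2
LOAD_CONST → push 1
BINARY_OP + → 2 + 1 = 3
STORE_FAST i → i=3
LOAD_FAST i → push 3
LOAD_CONST → push 4
COMPARE_OP bool(<) → 3 vs 4 = True
POP_JUMP_IF_FALSE → pop True; no jump
LOAD_FAST_LOAD_FAST p,p → push 34,34
BINARY_OP | → 34 | 34 = 34
STORE_FAST p → p=34
LOAD_FAST_LOAD_FAST b,a → push -4,38
BINARY_OP + → -4 + 38 = 34
STORE_FAST p → p=34
LOAD_FAST i → push 3
LOAD_CONST → push 1
BINARY_OP + → 3 + 1 = 4
STORE_FAST i → i=4
LOAD_FAST i → push 4
LOAD_CONST → push 4
COMPARE_OP bool(<) → 4 vs 4 = False
POP_JUMP_IF_FALSE → pop False; jump
LOAD_FAST p → push 34
RETURN_VALUE → return 34.

34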